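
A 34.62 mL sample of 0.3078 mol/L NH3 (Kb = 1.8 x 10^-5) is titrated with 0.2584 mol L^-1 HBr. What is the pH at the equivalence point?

n(NH3) = 0.3078 x 0.03462 = 0.01066 mol; V(HBr) at equivalence = 0.01066/0.2584 = 0.04124 L.
At equivalence the base is fully converted to NH4+; total volume = 0.07586 L, so [NH4+] = 0.01066/0.07586 = 0.1405 M.
Ka(NH4+) = Kw/Kb = 1.0e-14 / 1.8 x 10^-5 = 5.56e-10.
[H^+] = sqrt(Ka x [NH4+]) = sqrt(5.56e-10 x 0.1405) = 8.83e-6 M.
pH = -log(8.83e-6) = 5.05.

5.05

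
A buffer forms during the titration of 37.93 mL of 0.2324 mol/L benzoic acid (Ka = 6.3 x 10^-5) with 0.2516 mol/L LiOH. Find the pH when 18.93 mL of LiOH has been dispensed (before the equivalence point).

Initial n(C6H5COOH) = 0.2324 x 0.03793 = 0.008815 mol.
n(LiOH) added = 0.2516 x 0.01893 = 0.004763 mol, converting that many moles of C6H5COOH to C6H5COO-.
Remaining n(C6H5COOH) = 0.004052 mol; n(C6H5COO-) = 0.004763 mol.
By Henderson-Hasselbalch, pH = pKa + log([A^-]/[HA]) = 4.20 + log(0.004763/0.004052) = 4.20 + (+0.07) = 4.27.

4.27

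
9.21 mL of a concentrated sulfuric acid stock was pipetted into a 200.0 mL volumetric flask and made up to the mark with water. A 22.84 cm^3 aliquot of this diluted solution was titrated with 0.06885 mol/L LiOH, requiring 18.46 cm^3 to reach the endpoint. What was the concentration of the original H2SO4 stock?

n(LiOH) = 0.06885 x 0.01846 = 0.001271 mol.
n(H2SO4) in the aliquot = 0.001271 x 1/2 = 0.0006355 mol.
[diluted H2SO4] = 0.0006355 / 0.02284 = 0.02782 M.
Dilution factor = 200.0/9.210 = 21.72, so [stock] = 0.02782 x 21.72 = 0.604 M.

0.604 M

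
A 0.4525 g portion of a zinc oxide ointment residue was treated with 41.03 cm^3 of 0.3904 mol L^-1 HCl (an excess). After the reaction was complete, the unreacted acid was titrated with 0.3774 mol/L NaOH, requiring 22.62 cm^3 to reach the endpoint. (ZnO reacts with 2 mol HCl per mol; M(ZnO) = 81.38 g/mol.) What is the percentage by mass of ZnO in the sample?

Total n(HCl) added = 0.3904 x 0.04103 = 0.01602 mol.
n(NaOH) used = 0.3774 x 0.02262 = 0.008537 mol, which equals the excess n(HCl).
So n(HCl) consumed by the sample = 0.01602 - 0.008537 = 0.007481 mol.
n(ZnO) = 0.007481 / 2 = 0.003741 mol.
mass ZnO = 0.003741 x 81.38 = 0.3044 g, so %ZnO = 0.3044/0.4525 x 100 = 67.3%.

67.3%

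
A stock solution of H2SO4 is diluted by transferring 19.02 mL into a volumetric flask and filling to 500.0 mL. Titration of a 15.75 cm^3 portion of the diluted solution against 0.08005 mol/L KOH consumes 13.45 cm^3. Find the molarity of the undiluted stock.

0.899 M

n(KOH) = 0.08005 x 0.01345 = 0.001077 mol.
n(H2SO4) in the aliquot = 0.001077 x 1/2 = 0.0005383 mol.
[diluted H2SO4] = 0.0005383 / 0.01575 = 0.03418 M.
Dilution factor = 500.0/19.02 = 26.29, so [stock] = 0.03418 x 26.29 = 0.899 M.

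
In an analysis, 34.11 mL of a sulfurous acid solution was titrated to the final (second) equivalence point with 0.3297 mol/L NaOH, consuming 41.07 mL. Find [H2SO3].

n(NaOH) = 0.3297 x 0.04107 = 0.01354 mol.
At the final (second) equivalence point, 2 mol OH^- react per mol H2SO3, so n(H2SO3) = 0.01354 / 2 = 0.006770 mol.
[H2SO3] = 0.006770 / 0.03411 L = 0.198 M.

0.198 M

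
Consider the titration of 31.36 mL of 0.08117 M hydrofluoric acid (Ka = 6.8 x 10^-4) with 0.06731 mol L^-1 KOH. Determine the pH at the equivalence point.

n(HF) = 0.08117 x 0.03136 = 0.002545 mol; V(KOH) at equivalence = 0.002545/0.06731 = 0.03782 L.
At equivalence all the acid is converted to F-; total volume = 0.03136 + 0.03782 = 0.06918 L, so [F-] = 0.002545/0.06918 = 0.03680 M.
Kb = Kw/Ka = 1.0e-14 / 6.8 x 10^-4 = 1.47e-11.
[OH^-] = sqrt(Kb x [F-]) = sqrt(1.47e-11 x 0.03680) = 7.36e-7 M.
pOH = 6.13, so pH = 14.00 - 6.13 = 7.87.

7.87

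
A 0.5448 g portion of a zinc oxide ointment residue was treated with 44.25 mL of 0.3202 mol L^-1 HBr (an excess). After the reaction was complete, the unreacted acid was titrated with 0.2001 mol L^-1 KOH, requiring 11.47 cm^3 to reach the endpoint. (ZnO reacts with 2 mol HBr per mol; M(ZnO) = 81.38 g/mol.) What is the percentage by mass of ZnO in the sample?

88.7%

Total n(HBr) added = 0.3202 x 0.04425 = 0.01417 mol.
n(KOH) used = 0.2001 x 0.01147 = 0.002295 mol, which equals the excess n(HBr).
So n(HBr) consumed by the sample = 0.01417 - 0.002295 = 0.01187 mol.
n(ZnO) = 0.01187 / 2 = 0.005937 mol.
mass ZnO = 0.005937 x 81.38 = 0.4831 g, so %ZnO = 0.4831/0.5448 x 100 = 88.7%.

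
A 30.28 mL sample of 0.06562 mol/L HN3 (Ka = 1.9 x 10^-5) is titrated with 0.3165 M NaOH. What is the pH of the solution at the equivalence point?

n(HN3) = 0.06562 x 0.03028 = 0.001987 mol; V(NaOH) at equivalence = 0.001987/0.3165 = 0.006278 L.
At equivalence all the acid is converted to N3-; total volume = 0.03028 + 0.006278 = 0.03656 L, so [N3-] = 0.001987/0.03656 = 0.05435 M.
Kb = Kw/Ka = 1.0e-14 / 1.9 x 10^-5 = 5.26e-10.
[OH^-] = sqrt(Kb x [N3-]) = sqrt(5.26e-10 x 0.05435) = 5.35e-6 M.
pOH = 5.27, so pH = 14.00 - 5.27 = 8.73.

8.73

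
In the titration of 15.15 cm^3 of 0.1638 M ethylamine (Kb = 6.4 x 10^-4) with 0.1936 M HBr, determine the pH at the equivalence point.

5.93

n(C2H5NH2) = 0.1638 x 0.01515 = 0.002482 mol; V(HBr) at equivalence = 0.002482/0.1936 = 0.01282 L.
At equivalence the base is fully converted to C2H5NH3+; total volume = 0.02797 L, so [C2H5NH3+] = 0.002482/0.02797 = 0.08873 M.
Ka(C2H5NH3+) = Kw/Kb = 1.0e-14 / 6.4 x 10^-4 = 1.56e-11.
[H^+] = sqrt(Ka x [C2H5NH3+]) = sqrt(1.56e-11 x 0.08873) = 1.18e-6 M.
pH = -log(1.18e-6) = 5.93.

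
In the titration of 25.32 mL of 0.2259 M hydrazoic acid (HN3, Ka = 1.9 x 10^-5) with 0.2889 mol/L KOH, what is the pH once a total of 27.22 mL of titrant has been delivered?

n(acid) = 0.2259 x 0.02532 = 0.005720 mol; n(KOH) added = 0.2889 x 0.02722 = 0.007864 mol.
Base is in excess by 0.007864 - 0.005720 = 0.002144 mol in a total volume of 0.05254 L.
[OH^-] = 0.002144/0.05254 = 0.04081 M, so pOH = 1.39 and pH = 14.00 - 1.39 = 12.61.

12.61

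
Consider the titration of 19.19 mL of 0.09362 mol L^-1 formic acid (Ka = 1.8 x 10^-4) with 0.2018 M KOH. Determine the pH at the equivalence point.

n(HCOOH) = 0.09362 x 0.01919 = 0.001797 mol; V(KOH) at equivalence = 0.001797/0.2018 = 0.008903 L.
At equivalence all the acid is converted to HCOO-; total volume = 0.01919 + 0.008903 = 0.02809 L, so [HCOO-] = 0.001797/0.02809 = 0.06395 M.
Kb = Kw/Ka = 1.0e-14 / 1.8 x 10^-4 = 5.56e-11.
[OH^-] = sqrt(Kb x [HCOO-]) = sqrt(5.56e-11 x 0.06395) = 1.88e-6 M.
pOH = 5.72, so pH = 14.00 - 5.72 = 8.28.

8.28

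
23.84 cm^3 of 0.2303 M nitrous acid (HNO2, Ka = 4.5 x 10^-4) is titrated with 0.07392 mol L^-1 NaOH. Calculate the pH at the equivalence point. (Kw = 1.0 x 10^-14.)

n(HNO2) = 0.2303 x 0.02384 = 0.005490 mol; V(NaOH) at equivalence = 0.005490/0.07392 = 0.07427 L.
At equivalence all the acid is converted to NO2-; total volume = 0.02384 + 0.07427 = 0.09811 L, so [NO2-] = 0.005490/0.09811 = 0.05596 M.
Kb = Kw/Ka = 1.0e-14 / 4.5 x 10^-4 = 2.22e-11.
[OH^-] = sqrt(Kb x [NO2-]) = sqrt(2.22e-11 x 0.05596) = 1.12e-6 M.
pOH = 5.95, so pH = 14.00 - 5.95 = 8.05.

8.05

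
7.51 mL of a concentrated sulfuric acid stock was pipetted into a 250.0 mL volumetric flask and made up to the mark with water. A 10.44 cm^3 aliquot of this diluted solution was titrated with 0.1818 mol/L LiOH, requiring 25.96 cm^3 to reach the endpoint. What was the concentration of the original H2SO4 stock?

n(LiOH) = 0.1818 x 0.02596 = 0.004720 mol.
n(H2SO4) in the aliquot = 0.004720 x 1/2 = 0.002360 mol.
[diluted H2SO4] = 0.002360 / 0.01044 = 0.2260 M.
Dilution factor = 250.0/7.510 = 33.29, so [stock] = 0.2260 x 33.29 = 7.52 M.

7.52 M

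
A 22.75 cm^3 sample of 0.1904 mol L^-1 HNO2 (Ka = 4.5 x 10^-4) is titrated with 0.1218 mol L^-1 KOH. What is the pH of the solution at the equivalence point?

8.11

n(HNO2) = 0.1904 x 0.02275 = 0.004332 mol; V(KOH) at equivalence = 0.004332/0.1218 = 0.03556 L.
At equivalence all the acid is converted to NO2-; total volume = 0.02275 + 0.03556 = 0.05831 L, so [NO2-] = 0.004332/0.05831 = 0.07428 M.
Kb = Kw/Ka = 1.0e-14 / 4.5 x 10^-4 = 2.22e-11.
[OH^-] = sqrt(Kb x [NO2-]) = sqrt(2.22e-11 x 0.07428) = 1.28e-6 M.
pOH = 5.89, so pH = 14.00 - 5.89 = 8.11.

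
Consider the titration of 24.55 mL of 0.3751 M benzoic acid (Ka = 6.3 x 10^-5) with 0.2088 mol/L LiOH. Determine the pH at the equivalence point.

n(C6H5COOH) = 0.3751 x 0.02455 = 0.009209 mol; V(LiOH) at equivalence = 0.009209/0.2088 = 0.04410 L.
At equivalence all the acid is converted to C6H5COO-; total volume = 0.02455 + 0.04410 = 0.06865 L, so [C6H5COO-] = 0.009209/0.06865 = 0.1341 M.
Kb = Kw/Ka = 1.0e-14 / 6.3 x 10^-5 = 1.59e-10.
[OH^-] = sqrt(Kb x [C6H5COO-]) = sqrt(1.59e-10 x 0.1341) = 4.61e-6 M.
pOH = 5.34, so pH = 14.00 - 5.34 = 8.66.

8.66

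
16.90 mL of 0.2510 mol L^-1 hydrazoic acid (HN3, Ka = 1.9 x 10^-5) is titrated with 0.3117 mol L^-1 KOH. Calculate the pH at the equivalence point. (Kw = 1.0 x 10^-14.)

n(HN3) = 0.2510 x 0.01690 = 0.004242 mol; V(KOH) at equivalence = 0.004242/0.3117 = 0.01361 L.
At equivalence all the acid is converted to N3-; total volume = 0.01690 + 0.01361 = 0.03051 L, so [N3-] = 0.004242/0.03051 = 0.1390 M.
Kb = Kw/Ka = 1.0e-14 / 1.9 x 10^-5 = 5.26e-10.
[OH^-] = sqrt(Kb x [N3-]) = sqrt(5.26e-10 x 0.1390) = 8.55e-6 M.
pOH = 5.07, so pH = 14.00 - 5.07 = 8.93.

8.93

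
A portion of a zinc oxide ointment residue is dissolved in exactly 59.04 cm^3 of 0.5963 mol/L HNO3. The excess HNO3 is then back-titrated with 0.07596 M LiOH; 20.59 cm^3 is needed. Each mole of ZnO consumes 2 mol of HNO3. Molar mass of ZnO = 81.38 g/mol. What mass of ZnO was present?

1.37 g

Total n(HNO3) added = 0.5963 x 0.05904 = 0.03521 mol.
n(LiOH) used = 0.07596 x 0.02059 = 0.001564 mol, which equals the excess n(HNO3).
So n(HNO3) consumed by the sample = 0.03521 - 0.001564 = 0.03364 mol.
n(ZnO) = 0.03364 / 2 = 0.01682 mol.
mass = 0.01682 mol x 81.38 g/mol = 1.37 g.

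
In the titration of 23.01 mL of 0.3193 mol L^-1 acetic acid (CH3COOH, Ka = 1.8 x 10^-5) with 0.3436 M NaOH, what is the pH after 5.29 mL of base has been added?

4.26

Initial n(CH3COOH) = 0.3193 x 0.02301 = 0.007347 mol.
n(NaOH) added = 0.3436 x 0.005290 = 0.001818 mol, converting that many moles of CH3COOH to CH3COO-.
Remaining n(CH3COOH) = 0.005529 mol; n(CH3COO-) = 0.001818 mol.
By Henderson-Hasselbalch, pH = pKa + log([A^-]/[HA]) = 4.74 + log(0.001818/0.005529) = 4.74 + (-0.48) = 4.26.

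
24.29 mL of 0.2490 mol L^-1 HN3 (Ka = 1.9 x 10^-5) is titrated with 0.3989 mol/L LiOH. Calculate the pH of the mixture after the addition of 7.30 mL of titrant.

4.69

Initial n(HN3) = 0.2490 x 0.02429 = 0.006048 mol.
n(LiOH) added = 0.3989 x 0.007300 = 0.002912 mol, converting that many moles of HN3 to N3-.
Remaining n(HN3) = 0.003136 mol; n(N3-) = 0.002912 mol.
By Henderson-Hasselbalch, pH = pKa + log([A^-]/[HA]) = 4.72 + log(0.002912/0.003136) = 4.72 + (-0.03) = 4.69.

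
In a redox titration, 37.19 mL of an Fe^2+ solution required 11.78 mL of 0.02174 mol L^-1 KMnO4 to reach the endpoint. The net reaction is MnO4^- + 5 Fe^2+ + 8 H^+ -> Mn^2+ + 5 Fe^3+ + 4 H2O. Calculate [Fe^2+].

n(KMnO4) = 0.02174 x 0.01178 = 0.0002561 mol.
From the balanced equation, 1 mol KMnO4 reacts with 5 mol Fe^2+, so n(Fe^2+) = 0.0002561 x 5/1 = 0.001280 mol.
[Fe^2+] = 0.001280 / 0.03719 L = 0.0344 M.

0.0344 M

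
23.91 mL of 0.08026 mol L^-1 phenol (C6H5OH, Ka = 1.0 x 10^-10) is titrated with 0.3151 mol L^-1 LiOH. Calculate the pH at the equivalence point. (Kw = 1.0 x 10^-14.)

n(C6H5OH) = 0.08026 x 0.02391 = 0.001919 mol; V(LiOH) at equivalence = 0.001919/0.3151 = 0.006090 L.
At equivalence all the acid is converted to C6H5O-; total volume = 0.02391 + 0.006090 = 0.03000 L, so [C6H5O-] = 0.001919/0.03000 = 0.06397 M.
Kb = Kw/Ka = 1.0e-14 / 1.0 x 10^-10 = 0.000100.
[OH^-] = sqrt(Kb x [C6H5O-]) = sqrt(0.000100 x 0.06397) = 0.00253 M.
pOH = 2.60, so pH = 14.00 - 2.60 = 11.40.

11.40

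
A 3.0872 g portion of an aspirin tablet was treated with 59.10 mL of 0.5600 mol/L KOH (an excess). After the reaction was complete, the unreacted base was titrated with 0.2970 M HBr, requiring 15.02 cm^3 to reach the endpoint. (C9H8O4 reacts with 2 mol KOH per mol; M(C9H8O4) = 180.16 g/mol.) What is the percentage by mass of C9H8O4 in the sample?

83.6%

Total n(KOH) added = 0.5600 x 0.05910 = 0.03310 mol.
n(HBr) used = 0.2970 x 0.01502 = 0.004461 mol, which equals the excess n(KOH).
So n(KOH) consumed by the sample = 0.03310 - 0.004461 = 0.02864 mol.
n(C9H8O4) = 0.02864 / 2 = 0.01432 mol.
mass C9H8O4 = 0.01432 x 180.16 = 2.579 g, so %C9H8O4 = 2.579/3.0872 x 100 = 83.6%.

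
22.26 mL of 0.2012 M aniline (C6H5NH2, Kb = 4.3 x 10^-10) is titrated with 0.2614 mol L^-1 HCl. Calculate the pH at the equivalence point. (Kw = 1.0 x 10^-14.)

n(C6H5NH2) = 0.2012 x 0.02226 = 0.004479 mol; V(HCl) at equivalence = 0.004479/0.2614 = 0.01713 L.
At equivalence the base is fully converted to C6H5NH3+; total volume = 0.03939 L, so [C6H5NH3+] = 0.004479/0.03939 = 0.1137 M.
Ka(C6H5NH3+) = Kw/Kb = 1.0e-14 / 4.3 x 10^-10 = 2.33e-5.
[H^+] = sqrt(Ka x [C6H5NH3+]) = sqrt(2.33e-5 x 0.1137) = 0.00163 M.
pH = -log(0.00163) = 2.79.

2.79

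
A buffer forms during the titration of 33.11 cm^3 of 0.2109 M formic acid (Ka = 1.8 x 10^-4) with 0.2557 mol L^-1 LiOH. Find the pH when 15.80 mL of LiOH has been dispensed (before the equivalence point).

Initial n(HCOOH) = 0.2109 x 0.03311 = 0.006983 mol.
n(LiOH) added = 0.2557 x 0.01580 = 0.004040 mol, converting that many moles of HCOOH to HCOO-.
Remaining n(HCOOH) = 0.002943 mol; n(HCOO-) = 0.004040 mol.
By Henderson-Hasselbalch, pH = pKa + log([A^-]/[HA]) = 3.74 + log(0.004040/0.002943) = 3.74 + (+0.14) = 3.88.

3.88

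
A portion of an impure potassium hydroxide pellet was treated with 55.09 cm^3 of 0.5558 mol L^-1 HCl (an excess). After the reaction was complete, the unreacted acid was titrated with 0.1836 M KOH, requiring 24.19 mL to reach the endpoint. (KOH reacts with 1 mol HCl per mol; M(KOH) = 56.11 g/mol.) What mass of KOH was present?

1.47 g

Total n(HCl) added = 0.5558 x 0.05509 = 0.03062 mol.
n(KOH) used = 0.1836 x 0.02419 = 0.004441 mol, which equals the excess n(HCl).
So n(HCl) consumed by the sample = 0.03062 - 0.004441 = 0.02618 mol.
n(KOH) = 0.02618 / 1 = 0.02618 mol.
mass = 0.02618 mol x 56.11 g/mol = 1.47 g.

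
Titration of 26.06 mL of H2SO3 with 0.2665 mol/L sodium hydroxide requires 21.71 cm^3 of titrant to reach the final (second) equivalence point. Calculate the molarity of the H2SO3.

0.111 M

n(NaOH) = 0.2665 x 0.02171 = 0.005786 mol.
At the final (second) equivalence point, 2 mol OH^- react per mol H2SO3, so n(H2SO3) = 0.005786 / 2 = 0.002893 mol.
[H2SO3] = 0.002893 / 0.02606 L = 0.111 M.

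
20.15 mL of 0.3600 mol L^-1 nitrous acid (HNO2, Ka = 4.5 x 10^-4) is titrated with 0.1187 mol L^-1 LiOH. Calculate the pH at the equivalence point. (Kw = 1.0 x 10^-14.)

8.15

n(HNO2) = 0.3600 x 0.02015 = 0.007254 mol; V(LiOH) at equivalence = 0.007254/0.1187 = 0.06111 L.
At equivalence all the acid is converted to NO2-; total volume = 0.02015 + 0.06111 = 0.08126 L, so [NO2-] = 0.007254/0.08126 = 0.08927 M.
Kb = Kw/Ka = 1.0e-14 / 4.5 x 10^-4 = 2.22e-11.
[OH^-] = sqrt(Kb x [NO2-]) = sqrt(2.22e-11 x 0.08927) = 1.41e-6 M.
pOH = 5.85, so pH = 14.00 - 5.85 = 8.15.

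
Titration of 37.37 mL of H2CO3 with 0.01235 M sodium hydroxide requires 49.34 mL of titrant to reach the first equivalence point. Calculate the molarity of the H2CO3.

0.0163 M

n(NaOH) = 0.01235 x 0.04934 = 0.0006093 mol.
At the first equivalence point, 1 mol OH^- react per mol H2CO3, so n(H2CO3) = 0.0006093 / 1 = 0.0006093 mol.
[H2CO3] = 0.0006093 / 0.03737 L = 0.0163 M.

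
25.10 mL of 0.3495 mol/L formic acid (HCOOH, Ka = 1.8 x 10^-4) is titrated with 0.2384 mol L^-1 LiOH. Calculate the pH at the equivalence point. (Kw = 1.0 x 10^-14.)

8.45

n(HCOOH) = 0.3495 x 0.02510 = 0.008772 mol; V(LiOH) at equivalence = 0.008772/0.2384 = 0.03680 L.
At equivalence all the acid is converted to HCOO-; total volume = 0.02510 + 0.03680 = 0.06190 L, so [HCOO-] = 0.008772/0.06190 = 0.1417 M.
Kb = Kw/Ka = 1.0e-14 / 1.8 x 10^-4 = 5.56e-11.
[OH^-] = sqrt(Kb x [HCOO-]) = sqrt(5.56e-11 x 0.1417) = 2.81e-6 M.
pOH = 5.55, so pH = 14.00 - 5.55 = 8.45.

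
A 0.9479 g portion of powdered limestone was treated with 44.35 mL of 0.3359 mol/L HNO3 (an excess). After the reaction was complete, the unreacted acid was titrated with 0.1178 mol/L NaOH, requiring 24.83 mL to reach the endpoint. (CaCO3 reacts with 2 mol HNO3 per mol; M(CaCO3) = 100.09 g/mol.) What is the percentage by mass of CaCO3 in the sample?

Total n(HNO3) added = 0.3359 x 0.04435 = 0.01490 mol.
n(NaOH) used = 0.1178 x 0.02483 = 0.002925 mol, which equals the excess n(HNO3).
So n(HNO3) consumed by the sample = 0.01490 - 0.002925 = 0.01197 mol.
n(CaCO3) = 0.01197 / 2 = 0.005986 mol.
mass CaCO3 = 0.005986 x 100.09 = 0.5991 g, so %CaCO3 = 0.5991/0.9479 x 100 = 63.2%.

63.2%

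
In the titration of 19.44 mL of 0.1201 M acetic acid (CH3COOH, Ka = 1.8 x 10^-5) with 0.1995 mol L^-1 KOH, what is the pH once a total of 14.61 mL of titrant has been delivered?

12.23

n(acid) = 0.1201 x 0.01944 = 0.002335 mol; n(KOH) added = 0.1995 x 0.01461 = 0.002915 mol.
Base is in excess by 0.002915 - 0.002335 = 0.0005800 mol in a total volume of 0.03405 L.
[OH^-] = 0.0005800/0.03405 = 0.01703 M, so pOH = 1.77 and pH = 14.00 - 1.77 = 12.23.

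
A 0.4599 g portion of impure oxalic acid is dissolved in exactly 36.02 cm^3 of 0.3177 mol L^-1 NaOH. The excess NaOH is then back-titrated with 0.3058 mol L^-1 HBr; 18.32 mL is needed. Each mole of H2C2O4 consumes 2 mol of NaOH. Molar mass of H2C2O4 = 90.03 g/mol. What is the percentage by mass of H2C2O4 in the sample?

57.2%

Total n(NaOH) added = 0.3177 x 0.03602 = 0.01144 mol.
n(HBr) used = 0.3058 x 0.01832 = 0.005602 mol, which equals the excess n(NaOH).
So n(NaOH) consumed by the sample = 0.01144 - 0.005602 = 0.005841 mol.
n(H2C2O4) = 0.005841 / 2 = 0.002921 mol.
mass H2C2O4 = 0.002921 x 90.03 = 0.2629 g, so %H2C2O4 = 0.2629/0.4599 x 100 = 57.2%.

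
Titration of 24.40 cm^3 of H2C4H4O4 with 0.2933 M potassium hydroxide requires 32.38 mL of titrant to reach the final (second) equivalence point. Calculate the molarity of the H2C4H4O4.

n(KOH) = 0.2933 x 0.03238 = 0.009497 mol.
At the final (second) equivalence point, 2 mol OH^- react per mol H2C4H4O4, so n(H2C4H4O4) = 0.009497 / 2 = 0.004749 mol.
[H2C4H4O4] = 0.004749 / 0.02440 L = 0.195 M.

0.195 M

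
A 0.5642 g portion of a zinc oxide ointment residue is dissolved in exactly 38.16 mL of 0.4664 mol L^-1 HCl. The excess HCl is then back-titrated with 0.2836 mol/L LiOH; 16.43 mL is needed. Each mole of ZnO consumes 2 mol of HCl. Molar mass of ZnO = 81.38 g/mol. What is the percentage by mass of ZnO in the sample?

94.8%

Total n(HCl) added = 0.4664 x 0.03816 = 0.01780 mol.
n(LiOH) used = 0.2836 x 0.01643 = 0.004660 mol, which equals the excess n(HCl).
So n(HCl) consumed by the sample = 0.01780 - 0.004660 = 0.01314 mol.
n(ZnO) = 0.01314 / 2 = 0.006569 mol.
mass ZnO = 0.006569 x 81.38 = 0.5346 g, so %ZnO = 0.5346/0.5642 x 100 = 94.8%.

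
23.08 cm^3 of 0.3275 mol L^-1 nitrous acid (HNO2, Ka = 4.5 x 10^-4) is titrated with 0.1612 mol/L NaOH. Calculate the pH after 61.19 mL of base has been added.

12.44

n(acid) = 0.3275 x 0.02308 = 0.007559 mol; n(NaOH) added = 0.1612 x 0.06119 = 0.009864 mol.
Base is in excess by 0.009864 - 0.007559 = 0.002305 mol in a total volume of 0.08427 L.
[OH^-] = 0.002305/0.08427 = 0.02735 M, so pOH = 1.56 and pH = 14.00 - 1.56 = 12.44.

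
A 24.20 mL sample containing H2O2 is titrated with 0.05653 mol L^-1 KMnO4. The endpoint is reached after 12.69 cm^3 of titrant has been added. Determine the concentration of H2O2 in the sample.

0.0741 M

n(KMnO4) = 0.05653 x 0.01269 = 0.0007174 mol.
From the balanced equation, 2 mol KMnO4 reacts with 5 mol H2O2, so n(H2O2) = 0.0007174 x 5/2 = 0.001793 mol.
[H2O2] = 0.001793 / 0.02420 L = 0.0741 M.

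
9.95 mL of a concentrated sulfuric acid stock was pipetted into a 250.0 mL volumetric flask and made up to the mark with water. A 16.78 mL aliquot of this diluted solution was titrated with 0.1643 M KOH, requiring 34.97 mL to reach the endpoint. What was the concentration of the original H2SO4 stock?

n(KOH) = 0.1643 x 0.03497 = 0.005746 mol.
n(H2SO4) in the aliquot = 0.005746 x 1/2 = 0.002873 mol.
[diluted H2SO4] = 0.002873 / 0.01678 = 0.1712 M.
Dilution factor = 250.0/9.950 = 25.13, so [stock] = 0.1712 x 25.13 = 4.30 M.

4.30 M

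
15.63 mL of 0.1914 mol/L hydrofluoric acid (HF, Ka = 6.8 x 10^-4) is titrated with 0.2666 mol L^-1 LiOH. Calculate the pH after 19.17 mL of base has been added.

n(acid) = 0.1914 x 0.01563 = 0.002992 mol; n(LiOH) added = 0.2666 x 0.01917 = 0.005111 mol.
Base is in excess by 0.005111 - 0.002992 = 0.002119 mol in a total volume of 0.03480 L.
[OH^-] = 0.002119/0.03480 = 0.06089 M, so pOH = 1.22 and pH = 14.00 - 1.22 = 12.78.

12.78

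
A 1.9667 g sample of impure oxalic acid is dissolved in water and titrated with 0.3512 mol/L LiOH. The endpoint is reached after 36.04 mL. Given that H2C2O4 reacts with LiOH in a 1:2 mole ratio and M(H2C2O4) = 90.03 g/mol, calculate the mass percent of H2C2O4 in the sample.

n(LiOH) = 0.3512 x 0.03604 = 0.01266 mol.
n(H2C2O4) = 0.01266 / 2 = 0.006329 mol.
mass of H2C2O4 = 0.006329 x 90.03 = 0.5698 g.
% purity = 0.5698 / 1.9667 x 100 = 29.0%.

29.0%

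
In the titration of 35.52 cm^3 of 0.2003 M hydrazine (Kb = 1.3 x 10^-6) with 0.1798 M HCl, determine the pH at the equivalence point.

4.57

n(N2H4) = 0.2003 x 0.03552 = 0.007115 mol; V(HCl) at equivalence = 0.007115/0.1798 = 0.03957 L.
At equivalence the base is fully converted to N2H5+; total volume = 0.07509 L, so [N2H5+] = 0.007115/0.07509 = 0.09475 M.
Ka(N2H5+) = Kw/Kb = 1.0e-14 / 1.3 x 10^-6 = 7.69e-9.
[H^+] = sqrt(Ka x [N2H5+]) = sqrt(7.69e-9 x 0.09475) = 2.70e-5 M.
pH = -log(2.70e-5) = 4.57.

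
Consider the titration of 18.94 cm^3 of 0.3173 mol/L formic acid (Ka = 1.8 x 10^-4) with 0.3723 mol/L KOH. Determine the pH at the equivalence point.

n(HCOOH) = 0.3173 x 0.01894 = 0.006010 mol; V(KOH) at equivalence = 0.006010/0.3723 = 0.01614 L.
At equivalence all the acid is converted to HCOO-; total volume = 0.01894 + 0.01614 = 0.03508 L, so [HCOO-] = 0.006010/0.03508 = 0.1713 M.
Kb = Kw/Ka = 1.0e-14 / 1.8 x 10^-4 = 5.56e-11.
[OH^-] = sqrt(Kb x [HCOO-]) = sqrt(5.56e-11 x 0.1713) = 3.08e-6 M.
pOH = 5.51, so pH = 14.00 - 5.51 = 8.49.

8.49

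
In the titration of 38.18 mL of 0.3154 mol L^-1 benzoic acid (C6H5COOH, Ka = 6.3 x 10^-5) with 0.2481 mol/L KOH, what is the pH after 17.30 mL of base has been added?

Initial n(C6H5COOH) = 0.3154 x 0.03818 = 0.01204 mol.
n(KOH) added = 0.2481 x 0.01730 = 0.004292 mol, converting that many moles of C6H5COOH to C6H5COO-.
Remaining n(C6H5COOH) = 0.007750 mol; n(C6H5COO-) = 0.004292 mol.
By Henderson-Hasselbalch, pH = pKa + log([A^-]/[HA]) = 4.20 + log(0.004292/0.007750) = 4.20 + (-0.26) = 3.94.

3.94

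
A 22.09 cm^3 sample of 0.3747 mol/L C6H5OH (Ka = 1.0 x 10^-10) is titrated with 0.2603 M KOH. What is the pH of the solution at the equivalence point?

11.59

n(C6H5OH) = 0.3747 x 0.02209 = 0.008277 mol; V(KOH) at equivalence = 0.008277/0.2603 = 0.03180 L.
At equivalence all the acid is converted to C6H5O-; total volume = 0.02209 + 0.03180 = 0.05389 L, so [C6H5O-] = 0.008277/0.05389 = 0.1536 M.
Kb = Kw/Ka = 1.0e-14 / 1.0 x 10^-10 = 0.000100.
[OH^-] = sqrt(Kb x [C6H5O-]) = sqrt(0.000100 x 0.1536) = 0.00392 M.
pOH = 2.41, so pH = 14.00 - 2.41 = 11.59.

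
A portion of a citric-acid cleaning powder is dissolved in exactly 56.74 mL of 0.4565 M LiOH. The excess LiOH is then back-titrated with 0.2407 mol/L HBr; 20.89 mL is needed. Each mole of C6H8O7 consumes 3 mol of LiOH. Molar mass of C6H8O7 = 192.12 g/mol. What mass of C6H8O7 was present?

1.34 g

Total n(LiOH) added = 0.4565 x 0.05674 = 0.02590 mol.
n(HBr) used = 0.2407 x 0.02089 = 0.005028 mol, which equals the excess n(LiOH).
So n(LiOH) consumed by the sample = 0.02590 - 0.005028 = 0.02087 mol.
n(C6H8O7) = 0.02087 / 3 = 0.006958 mol.
mass = 0.006958 mol x 192.12 g/mol = 1.34 g.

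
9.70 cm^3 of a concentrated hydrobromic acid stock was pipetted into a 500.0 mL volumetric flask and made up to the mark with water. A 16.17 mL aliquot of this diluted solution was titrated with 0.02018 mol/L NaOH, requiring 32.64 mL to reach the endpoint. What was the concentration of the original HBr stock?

2.10 M

n(NaOH) = 0.02018 x 0.03264 = 0.0006587 mol.
n(HBr) in the aliquot = 0.0006587 mol.
[diluted HBr] = 0.0006587 / 0.01617 = 0.04073 M.
Dilution factor = 500.0/9.700 = 51.55, so [stock] = 0.04073 x 51.55 = 2.10 M.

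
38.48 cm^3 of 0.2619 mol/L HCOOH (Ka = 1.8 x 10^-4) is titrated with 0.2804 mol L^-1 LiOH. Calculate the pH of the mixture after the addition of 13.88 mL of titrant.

Initial n(HCOOH) = 0.2619 x 0.03848 = 0.01008 mol.
n(LiOH) added = 0.2804 x 0.01388 = 0.003892 mol, converting that many moles of HCOOH to HCOO-.
Remaining n(HCOOH) = 0.006186 mol; n(HCOO-) = 0.003892 mol.
By Henderson-Hasselbalch, pH = pKa + log([A^-]/[HA]) = 3.74 + log(0.003892/0.006186) = 3.74 + (-0.20) = 3.54.

3.54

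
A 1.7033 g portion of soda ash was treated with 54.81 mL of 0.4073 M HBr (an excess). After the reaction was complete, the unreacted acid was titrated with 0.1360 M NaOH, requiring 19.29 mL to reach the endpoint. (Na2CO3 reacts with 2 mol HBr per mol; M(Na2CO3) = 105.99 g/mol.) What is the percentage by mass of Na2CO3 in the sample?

Total n(HBr) added = 0.4073 x 0.05481 = 0.02232 mol.
n(NaOH) used = 0.1360 x 0.01929 = 0.002623 mol, which equals the excess n(HBr).
So n(HBr) consumed by the sample = 0.02232 - 0.002623 = 0.01970 mol.
n(Na2CO3) = 0.01970 / 2 = 0.009850 mol.
mass Na2CO3 = 0.009850 x 105.99 = 1.044 g, so %Na2CO3 = 1.044/1.7033 x 100 = 61.3%.

61.3%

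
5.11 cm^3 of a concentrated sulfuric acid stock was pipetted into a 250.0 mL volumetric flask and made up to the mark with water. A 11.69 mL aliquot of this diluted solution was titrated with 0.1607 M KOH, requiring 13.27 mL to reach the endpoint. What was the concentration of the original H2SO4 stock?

n(KOH) = 0.1607 x 0.01327 = 0.002132 mol.
n(H2SO4) in the aliquot = 0.002132 x 1/2 = 0.001066 mol.
[diluted H2SO4] = 0.001066 / 0.01169 = 0.09121 M.
Dilution factor = 250.0/5.110 = 48.92, so [stock] = 0.09121 x 48.92 = 4.46 M.

4.46 M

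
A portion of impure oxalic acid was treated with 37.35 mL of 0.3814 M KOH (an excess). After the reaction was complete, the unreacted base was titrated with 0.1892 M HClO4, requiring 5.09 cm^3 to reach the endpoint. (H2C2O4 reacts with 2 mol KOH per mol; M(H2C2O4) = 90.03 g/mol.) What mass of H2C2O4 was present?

Total n(KOH) added = 0.3814 x 0.03735 = 0.01425 mol.
n(HClO4) used = 0.1892 x 0.005090 = 0.0009630 mol, which equals the excess n(KOH).
So n(KOH) consumed by the sample = 0.01425 - 0.0009630 = 0.01328 mol.
n(H2C2O4) = 0.01328 / 2 = 0.006641 mol.
mass = 0.006641 mol x 90.03 g/mol = 0.598 g.

0.598 g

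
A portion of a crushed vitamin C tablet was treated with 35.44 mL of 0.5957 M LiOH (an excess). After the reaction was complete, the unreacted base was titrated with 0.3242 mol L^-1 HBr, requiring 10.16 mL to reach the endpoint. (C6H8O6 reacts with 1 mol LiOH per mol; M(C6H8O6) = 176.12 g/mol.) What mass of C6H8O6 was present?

Total n(LiOH) added = 0.5957 x 0.03544 = 0.02111 mol.
n(HBr) used = 0.3242 x 0.01016 = 0.003294 mol, which equals the excess n(LiOH).
So n(LiOH) consumed by the sample = 0.02111 - 0.003294 = 0.01782 mol.
n(C6H8O6) = 0.01782 / 1 = 0.01782 mol.
mass = 0.01782 mol x 176.12 g/mol = 3.14 g.

3.14 g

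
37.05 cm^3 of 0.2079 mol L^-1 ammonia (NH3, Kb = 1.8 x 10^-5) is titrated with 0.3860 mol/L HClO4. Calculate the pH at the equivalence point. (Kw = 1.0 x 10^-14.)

n(NH3) = 0.2079 x 0.03705 = 0.007703 mol; V(HClO4) at equivalence = 0.007703/0.3860 = 0.01996 L.
At equivalence the base is fully converted to NH4+; total volume = 0.05701 L, so [NH4+] = 0.007703/0.05701 = 0.1351 M.
Ka(NH4+) = Kw/Kb = 1.0e-14 / 1.8 x 10^-5 = 5.56e-10.
[H^+] = sqrt(Ka x [NH4+]) = sqrt(5.56e-10 x 0.1351) = 8.66e-6 M.
pH = -log(8.66e-6) = 5.06.

5.06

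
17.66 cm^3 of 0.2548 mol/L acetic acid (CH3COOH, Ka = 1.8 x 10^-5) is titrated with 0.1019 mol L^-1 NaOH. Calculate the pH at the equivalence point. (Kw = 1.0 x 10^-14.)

8.80

n(CH3COOH) = 0.2548 x 0.01766 = 0.004500 mol; V(NaOH) at equivalence = 0.004500/0.1019 = 0.04416 L.
At equivalence all the acid is converted to CH3COO-; total volume = 0.01766 + 0.04416 = 0.06182 L, so [CH3COO-] = 0.004500/0.06182 = 0.07279 M.
Kb = Kw/Ka = 1.0e-14 / 1.8 x 10^-5 = 5.56e-10.
[OH^-] = sqrt(Kb x [CH3COO-]) = sqrt(5.56e-10 x 0.07279) = 6.36e-6 M.
pOH = 5.20, so pH = 14.00 - 5.20 = 8.80.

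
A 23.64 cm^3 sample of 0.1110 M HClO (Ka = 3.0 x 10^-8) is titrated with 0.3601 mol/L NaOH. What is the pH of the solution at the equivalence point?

10.23

n(HClO) = 0.1110 x 0.02364 = 0.002624 mol; V(NaOH) at equivalence = 0.002624/0.3601 = 0.007287 L.
At equivalence all the acid is converted to ClO-; total volume = 0.02364 + 0.007287 = 0.03093 L, so [ClO-] = 0.002624/0.03093 = 0.08485 M.
Kb = Kw/Ka = 1.0e-14 / 3.0 x 10^-8 = 3.33e-7.
[OH^-] = sqrt(Kb x [ClO-]) = sqrt(3.33e-7 x 0.08485) = 0.000168 M.
pOH = 3.77, so pH = 14.00 - 3.77 = 10.23.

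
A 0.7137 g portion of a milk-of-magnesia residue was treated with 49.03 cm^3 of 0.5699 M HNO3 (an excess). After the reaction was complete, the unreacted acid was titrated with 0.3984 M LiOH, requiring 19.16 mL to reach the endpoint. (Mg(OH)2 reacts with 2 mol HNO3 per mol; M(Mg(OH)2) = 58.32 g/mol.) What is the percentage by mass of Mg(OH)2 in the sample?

Total n(HNO3) added = 0.5699 x 0.04903 = 0.02794 mol.
n(LiOH) used = 0.3984 x 0.01916 = 0.007633 mol, which equals the excess n(HNO3).
So n(HNO3) consumed by the sample = 0.02794 - 0.007633 = 0.02031 mol.
n(Mg(OH)2) = 0.02031 / 2 = 0.01015 mol.
mass Mg(OH)2 = 0.01015 x 58.32 = 0.5922 g, so %Mg(OH)2 = 0.5922/0.7137 x 100 = 83.0%.

83.0%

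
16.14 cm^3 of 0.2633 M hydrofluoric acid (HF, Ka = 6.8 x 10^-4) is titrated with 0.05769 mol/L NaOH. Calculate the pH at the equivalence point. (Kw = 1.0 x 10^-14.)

7.92

n(HF) = 0.2633 x 0.01614 = 0.004250 mol; V(NaOH) at equivalence = 0.004250/0.05769 = 0.07366 L.
At equivalence all the acid is converted to F-; total volume = 0.01614 + 0.07366 = 0.08980 L, so [F-] = 0.004250/0.08980 = 0.04732 M.
Kb = Kw/Ka = 1.0e-14 / 6.8 x 10^-4 = 1.47e-11.
[OH^-] = sqrt(Kb x [F-]) = sqrt(1.47e-11 x 0.04732) = 8.34e-7 M.
pOH = 6.08, so pH = 14.00 - 6.08 = 7.92.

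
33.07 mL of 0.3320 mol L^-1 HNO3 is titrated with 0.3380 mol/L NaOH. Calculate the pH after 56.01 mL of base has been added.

n(acid) = 0.3320 x 0.03307 = 0.01098 mol; n(NaOH) added = 0.3380 x 0.05601 = 0.01893 mol.
Base is in excess by 0.01893 - 0.01098 = 0.007952 mol in a total volume of 0.08908 L.
[OH^-] = 0.007952/0.08908 = 0.08927 M, so pOH = 1.05 and pH = 14.00 - 1.05 = 12.95.

12.95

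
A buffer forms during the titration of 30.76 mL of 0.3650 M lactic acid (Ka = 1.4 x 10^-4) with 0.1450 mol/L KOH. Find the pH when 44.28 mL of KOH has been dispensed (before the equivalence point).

3.98

Initial n(HC3H5O3) = 0.3650 x 0.03076 = 0.01123 mol.
n(KOH) added = 0.1450 x 0.04428 = 0.006421 mol, converting that many moles of HC3H5O3 to C3H5O3-.
Remaining n(HC3H5O3) = 0.004807 mol; n(C3H5O3-) = 0.006421 mol.
By Henderson-Hasselbalch, pH = pKa + log([A^-]/[HA]) = 3.85 + log(0.006421/0.004807) = 3.85 + (+0.13) = 3.98.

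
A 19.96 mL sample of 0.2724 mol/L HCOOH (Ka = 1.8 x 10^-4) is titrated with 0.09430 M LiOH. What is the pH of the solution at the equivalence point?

8.30

n(HCOOH) = 0.2724 x 0.01996 = 0.005437 mol; V(LiOH) at equivalence = 0.005437/0.09430 = 0.05766 L.
At equivalence all the acid is converted to HCOO-; total volume = 0.01996 + 0.05766 = 0.07762 L, so [HCOO-] = 0.005437/0.07762 = 0.07005 M.
Kb = Kw/Ka = 1.0e-14 / 1.8 x 10^-4 = 5.56e-11.
[OH^-] = sqrt(Kb x [HCOO-]) = sqrt(5.56e-11 x 0.07005) = 1.97e-6 M.
pOH = 5.70, so pH = 14.00 - 5.70 = 8.30.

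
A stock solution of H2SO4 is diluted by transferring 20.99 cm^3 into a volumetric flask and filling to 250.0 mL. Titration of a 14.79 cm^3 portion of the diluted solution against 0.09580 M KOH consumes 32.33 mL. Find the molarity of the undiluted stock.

1.25 M

n(KOH) = 0.09580 x 0.03233 = 0.003097 mol.
n(H2SO4) in the aliquot = 0.003097 x 1/2 = 0.001549 mol.
[diluted H2SO4] = 0.001549 / 0.01479 = 0.1047 M.
Dilution factor = 250.0/20.99 = 11.91, so [stock] = 0.1047 x 11.91 = 1.25 M.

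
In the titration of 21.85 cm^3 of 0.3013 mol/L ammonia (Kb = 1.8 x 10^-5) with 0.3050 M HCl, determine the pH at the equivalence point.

n(NH3) = 0.3013 x 0.02185 = 0.006583 mol; V(HCl) at equivalence = 0.006583/0.3050 = 0.02158 L.
At equivalence the base is fully converted to NH4+; total volume = 0.04343 L, so [NH4+] = 0.006583/0.04343 = 0.1516 M.
Ka(NH4+) = Kw/Kb = 1.0e-14 / 1.8 x 10^-5 = 5.56e-10.
[H^+] = sqrt(Ka x [NH4+]) = sqrt(5.56e-10 x 0.1516) = 9.18e-6 M.
pH = -log(9.18e-6) = 5.04.

5.04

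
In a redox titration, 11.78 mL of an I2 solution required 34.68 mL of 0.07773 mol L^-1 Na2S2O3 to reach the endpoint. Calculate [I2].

n(Na2S2O3) = 0.07773 x 0.03468 = 0.002696 mol.
From the balanced equation, 2 mol Na2S2O3 reacts with 1 mol I2, so n(I2) = 0.002696 x 1/2 = 0.001348 mol.
[I2] = 0.001348 / 0.01178 L = 0.114 M.

0.114 M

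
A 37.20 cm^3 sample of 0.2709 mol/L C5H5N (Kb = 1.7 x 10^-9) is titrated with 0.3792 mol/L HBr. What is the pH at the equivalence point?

n(C5H5N) = 0.2709 x 0.03720 = 0.01008 mol; V(HBr) at equivalence = 0.01008/0.3792 = 0.02658 L.
At equivalence the base is fully converted to C5H5NH+; total volume = 0.06378 L, so [C5H5NH+] = 0.01008/0.06378 = 0.1580 M.
Ka(C5H5NH+) = Kw/Kb = 1.0e-14 / 1.7 x 10^-9 = 5.88e-6.
[H^+] = sqrt(Ka x [C5H5NH+]) = sqrt(5.88e-6 x 0.1580) = 0.000964 M.
pH = -log(0.000964) = 3.02.

3.02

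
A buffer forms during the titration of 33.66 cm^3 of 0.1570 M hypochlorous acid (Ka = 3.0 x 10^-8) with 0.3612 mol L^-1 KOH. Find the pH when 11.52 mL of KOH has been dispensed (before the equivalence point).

Initial n(HClO) = 0.1570 x 0.03366 = 0.005285 mol.
n(KOH) added = 0.3612 x 0.01152 = 0.004161 mol, converting that many moles of HClO to ClO-.
Remaining n(HClO) = 0.001124 mol; n(ClO-) = 0.004161 mol.
By Henderson-Hasselbalch, pH = pKa + log([A^-]/[HA]) = 7.52 + log(0.004161/0.001124) = 7.52 + (+0.57) = 8.09.

8.09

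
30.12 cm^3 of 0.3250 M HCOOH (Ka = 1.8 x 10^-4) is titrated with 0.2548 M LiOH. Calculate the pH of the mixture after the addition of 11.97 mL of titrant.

Initial n(HCOOH) = 0.3250 x 0.03012 = 0.009789 mol.
n(LiOH) added = 0.2548 x 0.01197 = 0.003050 mol, converting that many moles of HCOOH to HCOO-.
Remaining n(HCOOH) = 0.006739 mol; n(HCOO-) = 0.003050 mol.
By Henderson-Hasselbalch, pH = pKa + log([A^-]/[HA]) = 3.74 + log(0.003050/0.006739) = 3.74 + (-0.34) = 3.40.

3.40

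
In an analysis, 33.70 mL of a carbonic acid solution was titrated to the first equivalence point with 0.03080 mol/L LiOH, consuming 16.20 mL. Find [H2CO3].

0.0148 M

n(LiOH) = 0.03080 x 0.01620 = 0.0004990 mol.
At the first equivalence point, 1 mol OH^- react per mol H2CO3, so n(H2CO3) = 0.0004990 / 1 = 0.0004990 mol.
[H2CO3] = 0.0004990 / 0.03370 L = 0.0148 M.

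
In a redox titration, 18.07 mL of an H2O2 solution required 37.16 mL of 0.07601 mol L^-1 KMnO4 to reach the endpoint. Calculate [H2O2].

0.391 M

n(KMnO4) = 0.07601 x 0.03716 = 0.002825 mol.
From the balanced equation, 2 mol KMnO4 reacts with 5 mol H2O2, so n(H2O2) = 0.002825 x 5/2 = 0.007061 mol.
[H2O2] = 0.007061 / 0.01807 L = 0.391 M.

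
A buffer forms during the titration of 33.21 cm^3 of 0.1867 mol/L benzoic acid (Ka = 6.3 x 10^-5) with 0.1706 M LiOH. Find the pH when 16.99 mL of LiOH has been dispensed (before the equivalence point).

4.14

Initial n(C6H5COOH) = 0.1867 x 0.03321 = 0.006200 mol.
n(LiOH) added = 0.1706 x 0.01699 = 0.002898 mol, converting that many moles of C6H5COOH to C6H5COO-.
Remaining n(C6H5COOH) = 0.003302 mol; n(C6H5COO-) = 0.002898 mol.
By Henderson-Hasselbalch, pH = pKa + log([A^-]/[HA]) = 4.20 + log(0.002898/0.003302) = 4.20 + (-0.06) = 4.14.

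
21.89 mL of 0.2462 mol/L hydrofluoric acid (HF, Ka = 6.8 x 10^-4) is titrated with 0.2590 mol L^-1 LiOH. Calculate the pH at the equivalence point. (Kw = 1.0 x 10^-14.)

n(HF) = 0.2462 x 0.02189 = 0.005389 mol; V(LiOH) at equivalence = 0.005389/0.2590 = 0.02081 L.
At equivalence all the acid is converted to F-; total volume = 0.02189 + 0.02081 = 0.04270 L, so [F-] = 0.005389/0.04270 = 0.1262 M.
Kb = Kw/Ka = 1.0e-14 / 6.8 x 10^-4 = 1.47e-11.
[OH^-] = sqrt(Kb x [F-]) = sqrt(1.47e-11 x 0.1262) = 1.36e-6 M.
pOH = 5.87, so pH = 14.00 - 5.87 = 8.13.

8.13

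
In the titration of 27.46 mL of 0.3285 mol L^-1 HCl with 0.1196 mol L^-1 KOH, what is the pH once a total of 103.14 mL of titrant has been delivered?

12.40

n(acid) = 0.3285 x 0.02746 = 0.009021 mol; n(KOH) added = 0.1196 x 0.1031 = 0.01234 mol.
Base is in excess by 0.01234 - 0.009021 = 0.003315 mol in a total volume of 0.1306 L.
[OH^-] = 0.003315/0.1306 = 0.02538 M, so pOH = 1.60 and pH = 14.00 - 1.60 = 12.40.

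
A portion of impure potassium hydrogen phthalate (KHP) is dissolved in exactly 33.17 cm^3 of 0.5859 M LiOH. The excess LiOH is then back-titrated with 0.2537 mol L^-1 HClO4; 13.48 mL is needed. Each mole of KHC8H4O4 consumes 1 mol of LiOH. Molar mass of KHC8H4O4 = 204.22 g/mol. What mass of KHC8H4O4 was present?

3.27 g

Total n(LiOH) added = 0.5859 x 0.03317 = 0.01943 mol.
n(HClO4) used = 0.2537 x 0.01348 = 0.003420 mol, which equals the excess n(LiOH).
So n(LiOH) consumed by the sample = 0.01943 - 0.003420 = 0.01601 mol.
n(KHC8H4O4) = 0.01601 / 1 = 0.01601 mol.
mass = 0.01601 mol x 204.22 g/mol = 3.27 g.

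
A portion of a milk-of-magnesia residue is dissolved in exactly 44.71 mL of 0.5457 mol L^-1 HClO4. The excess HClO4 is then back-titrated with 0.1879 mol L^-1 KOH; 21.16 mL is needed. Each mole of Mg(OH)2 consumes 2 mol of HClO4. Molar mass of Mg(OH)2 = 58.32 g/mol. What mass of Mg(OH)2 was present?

Total n(HClO4) added = 0.5457 x 0.04471 = 0.02440 mol.
n(KOH) used = 0.1879 x 0.02116 = 0.003976 mol, which equals the excess n(HClO4).
So n(HClO4) consumed by the sample = 0.02440 - 0.003976 = 0.02042 mol.
n(Mg(OH)2) = 0.02042 / 2 = 0.01021 mol.
mass = 0.01021 mol x 58.32 g/mol = 0.596 g.

0.596 g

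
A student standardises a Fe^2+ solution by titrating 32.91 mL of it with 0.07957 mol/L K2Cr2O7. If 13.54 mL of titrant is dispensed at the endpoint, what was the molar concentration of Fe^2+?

0.196 M

n(K2Cr2O7) = 0.07957 x 0.01354 = 0.001077 mol.
From the balanced equation, 1 mol K2Cr2O7 reacts with 6 mol Fe^2+, so n(Fe^2+) = 0.001077 x 6/1 = 0.006464 mol.
[Fe^2+] = 0.006464 / 0.03291 L = 0.196 M.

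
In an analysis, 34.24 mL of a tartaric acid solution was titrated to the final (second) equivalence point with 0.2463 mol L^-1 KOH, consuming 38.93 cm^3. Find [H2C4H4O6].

n(KOH) = 0.2463 x 0.03893 = 0.009588 mol.
At the final (second) equivalence point, 2 mol OH^- react per mol H2C4H4O6, so n(H2C4H4O6) = 0.009588 / 2 = 0.004794 mol.
[H2C4H4O6] = 0.004794 / 0.03424 L = 0.140 M.

0.140 M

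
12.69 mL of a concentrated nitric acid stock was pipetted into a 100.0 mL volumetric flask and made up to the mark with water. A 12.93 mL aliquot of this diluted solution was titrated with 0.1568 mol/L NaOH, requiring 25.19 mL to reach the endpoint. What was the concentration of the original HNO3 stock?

n(NaOH) = 0.1568 x 0.02519 = 0.003950 mol.
n(HNO3) in the aliquot = 0.003950 mol.
[diluted HNO3] = 0.003950 / 0.01293 = 0.3055 M.
Dilution factor = 100.0/12.69 = 7.880, so [stock] = 0.3055 x 7.880 = 2.41 M.

2.41 M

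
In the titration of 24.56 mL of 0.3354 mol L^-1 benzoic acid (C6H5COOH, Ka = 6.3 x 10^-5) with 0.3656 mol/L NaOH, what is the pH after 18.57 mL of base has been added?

Initial n(C6H5COOH) = 0.3354 x 0.02456 = 0.008237 mol.
n(NaOH) added = 0.3656 x 0.01857 = 0.006789 mol, converting that many moles of C6H5COOH to C6H5COO-.
Remaining n(C6H5COOH) = 0.001448 mol; n(C6H5COO-) = 0.006789 mol.
By Henderson-Hasselbalch, pH = pKa + log([A^-]/[HA]) = 4.20 + log(0.006789/0.001448) = 4.20 + (+0.67) = 4.87.

4.87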